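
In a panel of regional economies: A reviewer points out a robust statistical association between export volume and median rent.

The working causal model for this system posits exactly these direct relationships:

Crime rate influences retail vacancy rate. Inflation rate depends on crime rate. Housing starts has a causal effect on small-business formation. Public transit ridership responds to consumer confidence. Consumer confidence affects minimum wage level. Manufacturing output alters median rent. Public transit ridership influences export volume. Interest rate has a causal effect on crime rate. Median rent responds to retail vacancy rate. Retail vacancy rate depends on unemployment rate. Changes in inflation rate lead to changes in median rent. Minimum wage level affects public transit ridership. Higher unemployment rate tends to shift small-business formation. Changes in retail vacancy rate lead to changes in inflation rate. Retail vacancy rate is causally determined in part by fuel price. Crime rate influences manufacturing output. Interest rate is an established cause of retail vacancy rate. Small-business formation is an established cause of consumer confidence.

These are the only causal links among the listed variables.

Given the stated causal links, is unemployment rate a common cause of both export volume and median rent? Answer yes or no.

Unemployment rate has a causal path to export volume (unemployment rate → small-business formation → consumer confidence → public transit ridership → export volume) and to median rent (unemployment rate → retail vacancy rate → median rent), so it is a common cause of both — a confounder.

yes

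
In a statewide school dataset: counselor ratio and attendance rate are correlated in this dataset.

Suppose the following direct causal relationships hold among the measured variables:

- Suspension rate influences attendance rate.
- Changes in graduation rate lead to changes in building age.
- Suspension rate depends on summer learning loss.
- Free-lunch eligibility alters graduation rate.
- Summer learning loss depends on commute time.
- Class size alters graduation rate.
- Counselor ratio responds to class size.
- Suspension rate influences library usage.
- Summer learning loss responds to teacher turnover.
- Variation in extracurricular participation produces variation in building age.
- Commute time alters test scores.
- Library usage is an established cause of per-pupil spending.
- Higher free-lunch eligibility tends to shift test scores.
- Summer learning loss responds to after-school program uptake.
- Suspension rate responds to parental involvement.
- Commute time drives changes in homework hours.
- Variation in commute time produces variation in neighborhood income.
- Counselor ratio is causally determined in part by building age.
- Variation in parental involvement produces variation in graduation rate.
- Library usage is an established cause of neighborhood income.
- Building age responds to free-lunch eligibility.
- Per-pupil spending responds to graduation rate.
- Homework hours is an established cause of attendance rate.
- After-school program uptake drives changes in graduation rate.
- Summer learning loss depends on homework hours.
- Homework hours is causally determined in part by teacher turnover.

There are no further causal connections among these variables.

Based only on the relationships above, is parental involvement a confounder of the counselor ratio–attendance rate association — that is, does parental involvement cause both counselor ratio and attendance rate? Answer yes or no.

yes

Parental involvement has a causal path to counselor ratio (parental involvement → graduation rate → building age → counselor ratio) and to attendance rate (parental involvement → suspension rate → attendance rate), so it is a common cause of both — a confounder.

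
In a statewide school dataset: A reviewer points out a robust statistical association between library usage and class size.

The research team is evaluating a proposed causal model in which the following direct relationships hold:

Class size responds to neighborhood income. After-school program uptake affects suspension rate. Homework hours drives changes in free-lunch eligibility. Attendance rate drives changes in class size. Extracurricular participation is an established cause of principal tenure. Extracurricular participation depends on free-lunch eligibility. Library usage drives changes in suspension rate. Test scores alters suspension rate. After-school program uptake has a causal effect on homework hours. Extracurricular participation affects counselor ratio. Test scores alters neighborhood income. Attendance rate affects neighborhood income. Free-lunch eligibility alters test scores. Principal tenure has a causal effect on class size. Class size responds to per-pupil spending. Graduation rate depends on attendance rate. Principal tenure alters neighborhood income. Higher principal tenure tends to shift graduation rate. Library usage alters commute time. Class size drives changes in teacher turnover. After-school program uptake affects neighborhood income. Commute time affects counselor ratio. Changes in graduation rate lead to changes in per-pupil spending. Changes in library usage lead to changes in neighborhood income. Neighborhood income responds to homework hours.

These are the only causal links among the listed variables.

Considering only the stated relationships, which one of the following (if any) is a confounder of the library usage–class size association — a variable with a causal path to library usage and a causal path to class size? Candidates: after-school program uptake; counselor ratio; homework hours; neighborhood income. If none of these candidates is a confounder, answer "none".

none

None of the listed candidates has causal paths to both library usage and class size in the stated relationships, so none is a common cause.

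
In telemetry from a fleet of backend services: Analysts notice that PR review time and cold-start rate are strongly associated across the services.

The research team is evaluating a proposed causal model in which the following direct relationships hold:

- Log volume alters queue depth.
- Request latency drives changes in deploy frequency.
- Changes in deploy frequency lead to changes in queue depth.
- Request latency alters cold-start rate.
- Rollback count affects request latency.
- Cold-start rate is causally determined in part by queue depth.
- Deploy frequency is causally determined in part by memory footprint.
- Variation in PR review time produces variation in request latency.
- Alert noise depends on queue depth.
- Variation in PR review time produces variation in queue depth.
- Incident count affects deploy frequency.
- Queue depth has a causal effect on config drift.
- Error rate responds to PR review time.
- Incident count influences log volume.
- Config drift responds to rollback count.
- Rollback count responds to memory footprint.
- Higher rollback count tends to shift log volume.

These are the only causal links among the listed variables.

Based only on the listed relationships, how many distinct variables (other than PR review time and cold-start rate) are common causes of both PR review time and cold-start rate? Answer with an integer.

No listed variable has a causal path to both PR review time and cold-start rate, so there are no common causes.

0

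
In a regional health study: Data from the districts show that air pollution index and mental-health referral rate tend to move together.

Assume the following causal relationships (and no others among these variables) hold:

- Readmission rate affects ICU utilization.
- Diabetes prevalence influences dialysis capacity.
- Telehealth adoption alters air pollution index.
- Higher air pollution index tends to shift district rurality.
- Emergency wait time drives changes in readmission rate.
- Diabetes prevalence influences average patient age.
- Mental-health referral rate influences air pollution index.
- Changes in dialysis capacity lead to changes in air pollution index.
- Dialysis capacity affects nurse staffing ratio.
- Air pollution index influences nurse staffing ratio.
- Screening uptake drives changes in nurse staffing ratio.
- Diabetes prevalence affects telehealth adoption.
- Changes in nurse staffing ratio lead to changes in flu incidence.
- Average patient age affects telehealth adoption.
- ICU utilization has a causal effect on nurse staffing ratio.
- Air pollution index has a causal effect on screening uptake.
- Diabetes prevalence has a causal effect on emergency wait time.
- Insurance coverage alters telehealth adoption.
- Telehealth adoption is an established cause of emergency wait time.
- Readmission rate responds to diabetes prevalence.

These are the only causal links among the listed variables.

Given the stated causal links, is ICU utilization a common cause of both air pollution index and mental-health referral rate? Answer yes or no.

no

ICU utilization has no stated causal path to either air pollution index or mental-health referral rate. A confounder must cause both variables, so ICU utilization does not qualify.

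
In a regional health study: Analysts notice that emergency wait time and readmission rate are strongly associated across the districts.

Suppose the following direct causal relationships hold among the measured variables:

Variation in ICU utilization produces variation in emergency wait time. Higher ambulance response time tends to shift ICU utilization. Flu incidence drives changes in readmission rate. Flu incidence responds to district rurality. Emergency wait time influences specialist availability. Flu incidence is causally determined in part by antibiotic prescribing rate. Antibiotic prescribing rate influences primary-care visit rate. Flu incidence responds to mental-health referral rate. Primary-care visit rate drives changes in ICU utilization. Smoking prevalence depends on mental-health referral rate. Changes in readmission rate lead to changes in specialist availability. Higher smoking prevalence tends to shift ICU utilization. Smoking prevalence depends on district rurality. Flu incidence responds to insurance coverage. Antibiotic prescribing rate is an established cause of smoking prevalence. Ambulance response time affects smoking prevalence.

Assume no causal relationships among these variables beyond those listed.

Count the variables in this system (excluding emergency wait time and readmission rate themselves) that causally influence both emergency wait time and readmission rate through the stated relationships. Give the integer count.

3

The common causes are: antibiotic prescribing rate (to emergency wait time via antibiotic prescribing rate → primary-care visit rate → ICU utilization → emergency wait time; to readmission rate via antibiotic prescribing rate → flu incidence → readmission rate); district rurality (to emergency wait time via district rurality → smoking prevalence → ICU utilization → emergency wait time; to readmission rate via district rurality → flu incidence → readmission rate); mental-health referral rate (to emergency wait time via mental-health referral rate → smoking prevalence → ICU utilization → emergency wait time; to readmission rate via mental-health referral rate → flu incidence → readmission rate).
Every other variable lacks a causal path to at least one of emergency wait time and readmission rate.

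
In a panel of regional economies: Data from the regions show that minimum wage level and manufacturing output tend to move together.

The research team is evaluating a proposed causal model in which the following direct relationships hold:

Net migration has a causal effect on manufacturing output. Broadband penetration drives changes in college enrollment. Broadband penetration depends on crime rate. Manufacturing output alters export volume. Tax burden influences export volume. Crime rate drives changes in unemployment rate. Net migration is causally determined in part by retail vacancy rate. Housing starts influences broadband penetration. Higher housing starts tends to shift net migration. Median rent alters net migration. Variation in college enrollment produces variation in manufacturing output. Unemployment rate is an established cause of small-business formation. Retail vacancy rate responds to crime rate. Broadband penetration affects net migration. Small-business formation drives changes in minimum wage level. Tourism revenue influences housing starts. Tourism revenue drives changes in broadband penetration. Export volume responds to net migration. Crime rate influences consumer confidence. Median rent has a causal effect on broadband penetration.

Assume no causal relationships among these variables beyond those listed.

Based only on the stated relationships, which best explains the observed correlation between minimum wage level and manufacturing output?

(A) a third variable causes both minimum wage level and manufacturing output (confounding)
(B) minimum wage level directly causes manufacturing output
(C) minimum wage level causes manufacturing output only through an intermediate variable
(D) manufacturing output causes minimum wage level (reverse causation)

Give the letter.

Crime rate causes minimum wage level (crime rate → unemployment rate → small-business formation → minimum wage level) and manufacturing output (crime rate → broadband penetration → college enrollment → manufacturing output) — a common cause creating the correlation.
There is no stated path from minimum wage level to manufacturing output or from manufacturing output to minimum wage level, so neither direct nor reverse causation applies.

A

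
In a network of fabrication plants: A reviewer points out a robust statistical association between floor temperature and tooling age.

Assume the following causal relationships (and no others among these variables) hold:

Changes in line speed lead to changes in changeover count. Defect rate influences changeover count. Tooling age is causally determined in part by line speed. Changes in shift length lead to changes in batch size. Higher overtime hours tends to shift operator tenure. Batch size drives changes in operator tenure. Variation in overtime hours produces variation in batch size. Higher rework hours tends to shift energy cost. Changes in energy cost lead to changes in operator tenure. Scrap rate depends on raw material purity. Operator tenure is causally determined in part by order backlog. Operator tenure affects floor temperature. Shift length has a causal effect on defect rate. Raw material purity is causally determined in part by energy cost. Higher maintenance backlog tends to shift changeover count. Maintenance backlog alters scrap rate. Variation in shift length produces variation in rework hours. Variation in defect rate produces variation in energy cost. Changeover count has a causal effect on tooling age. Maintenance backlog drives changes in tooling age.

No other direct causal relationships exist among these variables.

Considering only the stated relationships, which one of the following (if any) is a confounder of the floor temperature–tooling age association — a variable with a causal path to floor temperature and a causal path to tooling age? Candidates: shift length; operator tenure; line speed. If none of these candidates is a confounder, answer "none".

Shift length causes floor temperature (shift length → batch size → operator tenure → floor temperature) and also causes tooling age (shift length → defect rate → changeover count → tooling age); it is a common cause of both.
Each of the other candidates lacks a causal path to at least one of floor temperature and tooling age, so they do not confound the relationship.

shift length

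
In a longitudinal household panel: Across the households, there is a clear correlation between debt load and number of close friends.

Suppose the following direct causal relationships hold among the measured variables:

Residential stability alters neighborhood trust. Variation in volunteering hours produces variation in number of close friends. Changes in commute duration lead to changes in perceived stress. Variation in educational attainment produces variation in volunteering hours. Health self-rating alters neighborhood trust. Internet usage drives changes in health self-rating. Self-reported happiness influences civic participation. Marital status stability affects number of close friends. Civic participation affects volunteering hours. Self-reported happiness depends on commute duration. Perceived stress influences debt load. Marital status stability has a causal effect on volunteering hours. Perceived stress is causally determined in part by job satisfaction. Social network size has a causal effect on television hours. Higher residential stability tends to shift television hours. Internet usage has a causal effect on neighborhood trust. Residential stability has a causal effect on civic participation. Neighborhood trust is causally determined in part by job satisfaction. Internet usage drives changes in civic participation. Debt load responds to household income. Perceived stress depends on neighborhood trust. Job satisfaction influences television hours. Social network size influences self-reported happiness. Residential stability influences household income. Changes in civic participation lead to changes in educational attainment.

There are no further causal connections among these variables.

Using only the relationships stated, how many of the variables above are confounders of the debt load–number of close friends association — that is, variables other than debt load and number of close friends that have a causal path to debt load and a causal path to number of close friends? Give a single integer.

The common causes are: commute duration (to debt load via commute duration → perceived stress → debt load; to number of close friends via commute duration → self-reported happiness → civic participation → volunteering hours → number of close friends); internet usage (to debt load via internet usage → neighborhood trust → perceived stress → debt load; to number of close friends via internet usage → civic participation → volunteering hours → number of close friends); residential stability (to debt load via residential stability → household income → debt load; to number of close friends via residential stability → civic participation → volunteering hours → number of close friends).
Every other variable lacks a causal path to at least one of debt load and number of close friends.

3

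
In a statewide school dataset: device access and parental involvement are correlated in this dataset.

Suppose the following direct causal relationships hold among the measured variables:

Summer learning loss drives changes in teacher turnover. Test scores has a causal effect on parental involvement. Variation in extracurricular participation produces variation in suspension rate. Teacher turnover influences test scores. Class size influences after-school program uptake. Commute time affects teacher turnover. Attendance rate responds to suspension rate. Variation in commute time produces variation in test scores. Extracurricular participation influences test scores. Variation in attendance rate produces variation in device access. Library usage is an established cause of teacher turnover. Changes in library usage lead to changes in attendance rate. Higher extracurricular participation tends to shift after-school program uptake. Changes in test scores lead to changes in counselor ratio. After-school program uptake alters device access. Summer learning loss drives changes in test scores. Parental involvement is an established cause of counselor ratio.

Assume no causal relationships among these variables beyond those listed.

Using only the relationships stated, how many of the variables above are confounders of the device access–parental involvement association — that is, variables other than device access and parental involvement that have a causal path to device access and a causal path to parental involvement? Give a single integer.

The common causes are: extracurricular participation (to device access via extracurricular participation → after-school program uptake → device access; to parental involvement via extracurricular participation → test scores → parental involvement); library usage (to device access via library usage → attendance rate → device access; to parental involvement via library usage → teacher turnover → test scores → parental involvement).
Every other variable lacks a causal path to at least one of device access and parental involvement.

2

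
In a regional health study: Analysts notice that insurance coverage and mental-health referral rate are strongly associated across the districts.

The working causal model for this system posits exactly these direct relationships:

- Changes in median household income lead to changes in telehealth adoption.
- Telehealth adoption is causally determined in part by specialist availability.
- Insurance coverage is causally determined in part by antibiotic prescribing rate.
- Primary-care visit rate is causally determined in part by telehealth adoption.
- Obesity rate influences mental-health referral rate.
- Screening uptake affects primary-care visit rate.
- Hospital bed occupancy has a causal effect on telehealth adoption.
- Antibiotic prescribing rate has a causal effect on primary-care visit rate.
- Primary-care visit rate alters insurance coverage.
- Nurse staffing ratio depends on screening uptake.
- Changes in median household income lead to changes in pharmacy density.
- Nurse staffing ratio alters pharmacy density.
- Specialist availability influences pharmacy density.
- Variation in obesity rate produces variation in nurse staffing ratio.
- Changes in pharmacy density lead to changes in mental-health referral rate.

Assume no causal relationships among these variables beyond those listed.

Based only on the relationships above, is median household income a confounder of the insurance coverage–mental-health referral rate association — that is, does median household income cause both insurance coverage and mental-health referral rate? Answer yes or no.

Median household income has a causal path to insurance coverage (median household income → telehealth adoption → primary-care visit rate → insurance coverage) and to mental-health referral rate (median household income → pharmacy density → mental-health referral rate), so it is a common cause of both — a confounder.

yes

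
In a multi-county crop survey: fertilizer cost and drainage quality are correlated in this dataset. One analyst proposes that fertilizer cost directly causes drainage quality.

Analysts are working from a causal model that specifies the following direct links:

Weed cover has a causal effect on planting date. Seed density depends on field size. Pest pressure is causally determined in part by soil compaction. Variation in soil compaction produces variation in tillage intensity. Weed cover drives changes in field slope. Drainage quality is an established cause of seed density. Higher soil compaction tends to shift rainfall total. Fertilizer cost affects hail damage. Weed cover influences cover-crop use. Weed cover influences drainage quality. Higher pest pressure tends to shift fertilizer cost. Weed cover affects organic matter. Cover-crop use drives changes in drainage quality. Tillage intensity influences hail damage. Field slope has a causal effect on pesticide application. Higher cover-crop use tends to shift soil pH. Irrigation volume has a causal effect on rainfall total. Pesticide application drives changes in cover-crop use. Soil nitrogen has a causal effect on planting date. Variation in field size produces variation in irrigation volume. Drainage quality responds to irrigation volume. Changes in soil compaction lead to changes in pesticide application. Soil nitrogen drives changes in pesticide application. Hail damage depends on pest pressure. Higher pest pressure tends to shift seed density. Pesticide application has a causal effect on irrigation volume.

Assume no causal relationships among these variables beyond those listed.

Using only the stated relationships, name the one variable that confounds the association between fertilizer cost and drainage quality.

Soil compaction has a causal path to fertilizer cost (soil compaction → pest pressure → fertilizer cost) and a separate causal path to drainage quality (soil compaction → pesticide application → cover-crop use → drainage quality), so it is a common cause of both.
No stated relationship gives fertilizer cost a causal route to drainage quality, so the correlation is explained by the shared upstream cause rather than a direct effect.

soil compaction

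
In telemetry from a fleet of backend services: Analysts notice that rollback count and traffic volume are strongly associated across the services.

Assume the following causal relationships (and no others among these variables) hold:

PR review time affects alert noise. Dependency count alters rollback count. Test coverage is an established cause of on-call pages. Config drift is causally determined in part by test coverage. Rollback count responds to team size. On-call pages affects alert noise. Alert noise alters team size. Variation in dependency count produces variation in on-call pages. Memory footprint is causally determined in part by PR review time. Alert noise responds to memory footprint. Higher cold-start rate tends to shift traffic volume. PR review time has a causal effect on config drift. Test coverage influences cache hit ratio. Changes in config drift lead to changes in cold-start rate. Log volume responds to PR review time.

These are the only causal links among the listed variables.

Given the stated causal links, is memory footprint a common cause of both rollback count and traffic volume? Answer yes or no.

Memory footprint has no stated causal path to traffic volume. A confounder must cause both variables, so memory footprint does not qualify.

no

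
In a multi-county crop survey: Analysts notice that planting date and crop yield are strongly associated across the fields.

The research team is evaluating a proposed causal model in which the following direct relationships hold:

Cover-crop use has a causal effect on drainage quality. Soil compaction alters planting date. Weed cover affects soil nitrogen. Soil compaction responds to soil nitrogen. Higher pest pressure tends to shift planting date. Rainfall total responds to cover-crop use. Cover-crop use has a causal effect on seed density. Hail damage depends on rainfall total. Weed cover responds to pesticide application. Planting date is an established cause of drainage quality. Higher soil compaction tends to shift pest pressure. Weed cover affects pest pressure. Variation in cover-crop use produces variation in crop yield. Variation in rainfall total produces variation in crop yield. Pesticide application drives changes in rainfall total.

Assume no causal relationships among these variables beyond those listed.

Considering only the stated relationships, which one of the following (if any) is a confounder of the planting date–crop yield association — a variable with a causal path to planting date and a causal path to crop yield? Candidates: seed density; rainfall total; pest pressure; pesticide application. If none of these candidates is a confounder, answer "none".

pesticide application

Pesticide application causes planting date (pesticide application → weed cover → pest pressure → planting date) and also causes crop yield (pesticide application → rainfall total → crop yield); it is a common cause of both.
Each of the other candidates lacks a causal path to at least one of planting date and crop yield, so they do not confound the relationship.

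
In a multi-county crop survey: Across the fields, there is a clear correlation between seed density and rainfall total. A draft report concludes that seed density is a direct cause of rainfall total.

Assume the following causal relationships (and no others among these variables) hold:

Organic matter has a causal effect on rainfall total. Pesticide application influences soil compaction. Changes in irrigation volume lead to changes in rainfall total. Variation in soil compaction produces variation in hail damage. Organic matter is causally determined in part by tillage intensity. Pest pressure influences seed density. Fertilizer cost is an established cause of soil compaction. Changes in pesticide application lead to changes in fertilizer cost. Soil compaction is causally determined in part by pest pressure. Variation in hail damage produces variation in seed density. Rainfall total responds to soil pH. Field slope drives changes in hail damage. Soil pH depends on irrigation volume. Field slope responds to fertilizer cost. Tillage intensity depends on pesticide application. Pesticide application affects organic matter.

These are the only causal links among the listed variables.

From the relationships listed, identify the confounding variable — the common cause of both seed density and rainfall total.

pesticide application

Pesticide application has a causal path to seed density (pesticide application → soil compaction → hail damage → seed density) and a separate causal path to rainfall total (pesticide application → organic matter → rainfall total), so it is a common cause of both.
No stated relationship gives seed density a causal route to rainfall total, so the correlation is explained by the shared upstream cause rather than a direct effect.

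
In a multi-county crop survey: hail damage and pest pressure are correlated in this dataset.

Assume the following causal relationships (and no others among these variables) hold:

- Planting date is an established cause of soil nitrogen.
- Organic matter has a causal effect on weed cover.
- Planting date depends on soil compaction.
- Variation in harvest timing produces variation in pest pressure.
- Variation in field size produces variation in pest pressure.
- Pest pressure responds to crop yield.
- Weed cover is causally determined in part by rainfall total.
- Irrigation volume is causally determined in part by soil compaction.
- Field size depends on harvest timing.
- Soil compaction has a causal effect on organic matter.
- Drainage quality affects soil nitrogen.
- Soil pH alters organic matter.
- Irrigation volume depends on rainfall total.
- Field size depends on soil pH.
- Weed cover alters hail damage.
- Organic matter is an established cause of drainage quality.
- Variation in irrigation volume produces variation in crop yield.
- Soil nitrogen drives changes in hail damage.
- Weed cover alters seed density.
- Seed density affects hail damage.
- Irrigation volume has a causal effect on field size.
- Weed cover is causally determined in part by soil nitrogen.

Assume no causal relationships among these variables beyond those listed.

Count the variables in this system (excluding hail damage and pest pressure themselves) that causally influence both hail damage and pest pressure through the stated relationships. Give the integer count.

3

The common causes are: rainfall total (to hail damage via rainfall total → weed cover → hail damage; to pest pressure via rainfall total → irrigation volume → crop yield → pest pressure); soil compaction (to hail damage via soil compaction → organic matter → weed cover → hail damage; to pest pressure via soil compaction → irrigation volume → crop yield → pest pressure); soil pH (to hail damage via soil pH → organic matter → weed cover → hail damage; to pest pressure via soil pH → field size → pest pressure).
Every other variable lacks a causal path to at least one of hail damage and pest pressure.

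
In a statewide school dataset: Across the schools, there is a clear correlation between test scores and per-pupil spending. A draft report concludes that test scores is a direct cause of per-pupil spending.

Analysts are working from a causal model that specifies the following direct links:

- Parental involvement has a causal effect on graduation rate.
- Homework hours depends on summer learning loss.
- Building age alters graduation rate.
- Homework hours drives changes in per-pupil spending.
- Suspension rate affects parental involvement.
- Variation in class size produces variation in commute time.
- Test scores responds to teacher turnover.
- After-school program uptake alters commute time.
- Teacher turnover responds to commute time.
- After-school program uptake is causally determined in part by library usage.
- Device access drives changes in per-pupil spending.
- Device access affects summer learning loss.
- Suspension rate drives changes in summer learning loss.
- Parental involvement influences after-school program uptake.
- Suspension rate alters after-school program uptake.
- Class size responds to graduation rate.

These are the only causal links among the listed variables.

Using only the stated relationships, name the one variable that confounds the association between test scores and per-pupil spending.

suspension rate

Suspension rate has a causal path to test scores (suspension rate → after-school program uptake → commute time → teacher turnover → test scores) and a separate causal path to per-pupil spending (suspension rate → summer learning loss → homework hours → per-pupil spending), so it is a common cause of both.
No stated relationship gives test scores a causal route to per-pupil spending, so the correlation is explained by the shared upstream cause rather than a direct effect.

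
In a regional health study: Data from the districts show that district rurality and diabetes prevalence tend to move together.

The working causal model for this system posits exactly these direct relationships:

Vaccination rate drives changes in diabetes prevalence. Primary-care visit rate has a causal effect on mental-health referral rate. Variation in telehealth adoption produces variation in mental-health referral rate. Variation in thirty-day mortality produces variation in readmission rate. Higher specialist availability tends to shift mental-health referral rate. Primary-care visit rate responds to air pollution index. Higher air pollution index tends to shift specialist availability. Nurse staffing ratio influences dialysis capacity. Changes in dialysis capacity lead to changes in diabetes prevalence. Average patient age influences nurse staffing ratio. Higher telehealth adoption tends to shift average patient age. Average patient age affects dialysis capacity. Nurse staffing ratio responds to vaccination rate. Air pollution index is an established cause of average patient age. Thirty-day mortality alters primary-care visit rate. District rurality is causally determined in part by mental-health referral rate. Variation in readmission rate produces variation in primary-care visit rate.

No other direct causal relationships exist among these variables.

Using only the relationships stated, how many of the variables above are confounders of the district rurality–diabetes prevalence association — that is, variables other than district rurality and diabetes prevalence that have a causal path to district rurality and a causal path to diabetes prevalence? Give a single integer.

2

The common causes are: air pollution index (to district rurality via air pollution index → specialist availability → mental-health referral rate → district rurality; to diabetes prevalence via air pollution index → average patient age → dialysis capacity → diabetes prevalence); telehealth adoption (to district rurality via telehealth adoption → mental-health referral rate → district rurality; to diabetes prevalence via telehealth adoption → average patient age → dialysis capacity → diabetes prevalence).
Every other variable lacks a causal path to at least one of district rurality and diabetes prevalence.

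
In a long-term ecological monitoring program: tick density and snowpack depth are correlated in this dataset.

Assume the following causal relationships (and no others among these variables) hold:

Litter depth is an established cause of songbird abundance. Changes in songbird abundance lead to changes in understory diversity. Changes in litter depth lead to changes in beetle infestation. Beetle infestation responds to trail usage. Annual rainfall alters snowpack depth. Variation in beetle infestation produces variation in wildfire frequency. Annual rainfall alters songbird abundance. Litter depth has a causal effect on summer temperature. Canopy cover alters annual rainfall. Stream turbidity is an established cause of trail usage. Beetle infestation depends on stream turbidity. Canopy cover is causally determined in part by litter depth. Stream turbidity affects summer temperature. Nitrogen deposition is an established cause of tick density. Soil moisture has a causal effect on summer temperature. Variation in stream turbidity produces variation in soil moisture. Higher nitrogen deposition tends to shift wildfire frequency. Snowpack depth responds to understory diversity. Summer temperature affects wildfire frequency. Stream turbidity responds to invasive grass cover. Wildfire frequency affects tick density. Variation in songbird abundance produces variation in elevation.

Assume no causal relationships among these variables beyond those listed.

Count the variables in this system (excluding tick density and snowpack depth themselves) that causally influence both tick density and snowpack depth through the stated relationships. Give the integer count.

The common causes are: litter depth (to tick density via litter depth → summer temperature → wildfire frequency → tick density; to snowpack depth via litter depth → canopy cover → annual rainfall → snowpack depth).
Every other variable lacks a causal path to at least one of tick density and snowpack depth.

1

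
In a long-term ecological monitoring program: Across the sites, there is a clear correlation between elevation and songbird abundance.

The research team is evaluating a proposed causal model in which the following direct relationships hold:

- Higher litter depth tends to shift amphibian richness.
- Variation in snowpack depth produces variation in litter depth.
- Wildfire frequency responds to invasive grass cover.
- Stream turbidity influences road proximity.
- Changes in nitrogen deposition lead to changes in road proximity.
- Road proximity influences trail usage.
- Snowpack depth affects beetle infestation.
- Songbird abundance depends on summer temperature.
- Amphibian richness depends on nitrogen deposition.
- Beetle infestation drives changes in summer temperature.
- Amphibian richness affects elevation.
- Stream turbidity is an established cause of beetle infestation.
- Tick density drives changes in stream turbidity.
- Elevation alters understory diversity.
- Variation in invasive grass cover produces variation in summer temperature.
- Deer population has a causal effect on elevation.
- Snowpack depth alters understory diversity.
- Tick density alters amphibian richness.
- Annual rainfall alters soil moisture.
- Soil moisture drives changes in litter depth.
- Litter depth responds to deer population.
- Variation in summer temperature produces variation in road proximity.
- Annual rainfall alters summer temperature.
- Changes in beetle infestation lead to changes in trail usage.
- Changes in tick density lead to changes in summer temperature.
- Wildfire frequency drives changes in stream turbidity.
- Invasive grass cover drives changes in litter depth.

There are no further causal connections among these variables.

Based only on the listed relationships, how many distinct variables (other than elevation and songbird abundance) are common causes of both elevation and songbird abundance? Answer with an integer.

4

The common causes are: annual rainfall (to elevation via annual rainfall → soil moisture → litter depth → amphibian richness → elevation; to songbird abundance via annual rainfall → summer temperature → songbird abundance); invasive grass cover (to elevation via invasive grass cover → litter depth → amphibian richness → elevation; to songbird abundance via invasive grass cover → summer temperature → songbird abundance); snowpack depth (to elevation via snowpack depth → litter depth → amphibian richness → elevation; to songbird abundance via snowpack depth → beetle infestation → summer temperature → songbird abundance); tick density (to elevation via tick density → amphibian richness → elevation; to songbird abundance via tick density → summer temperature → songbird abundance).
Every other variable lacks a causal path to at least one of elevation and songbird abundance.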